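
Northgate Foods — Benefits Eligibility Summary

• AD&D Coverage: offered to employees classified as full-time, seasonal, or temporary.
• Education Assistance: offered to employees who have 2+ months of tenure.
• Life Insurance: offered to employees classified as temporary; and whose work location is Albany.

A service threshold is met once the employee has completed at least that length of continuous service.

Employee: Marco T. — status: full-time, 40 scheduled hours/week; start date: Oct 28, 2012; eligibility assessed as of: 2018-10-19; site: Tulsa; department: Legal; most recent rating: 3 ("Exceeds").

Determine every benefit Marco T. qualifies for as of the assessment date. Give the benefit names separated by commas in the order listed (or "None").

AD&D Coverage, Education Assistance

Service from Oct 28, 2012 to 2018-10-19: 2182 days.
AD&D Coverage — status full-time ✓ → eligible.
Education Assistance — service 2182 days ≥ 2 months (≈60 days) ✓ → eligible.
Life Insurance — status full-time ✗ (requires temporary) → not eligible.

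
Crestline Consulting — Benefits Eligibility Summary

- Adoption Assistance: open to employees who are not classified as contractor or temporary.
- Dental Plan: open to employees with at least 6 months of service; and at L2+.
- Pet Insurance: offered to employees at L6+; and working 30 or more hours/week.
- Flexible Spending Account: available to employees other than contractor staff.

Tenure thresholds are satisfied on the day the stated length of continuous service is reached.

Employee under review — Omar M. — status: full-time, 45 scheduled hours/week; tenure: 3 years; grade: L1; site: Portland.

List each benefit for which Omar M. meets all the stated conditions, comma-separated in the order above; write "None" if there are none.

Adoption Assistance, Flexible Spending Account

Adoption Assistance — status full-time ✓ (not excluded) → eligible.
Dental Plan — service 3 years ≥ 6 months (≈180 days) ✓; grade L1 < L2 ✗ → not eligible.
Pet Insurance — grade L1 < L6 ✗ → not eligible.
Flexible Spending Account — status full-time ✓ (not excluded) → eligible.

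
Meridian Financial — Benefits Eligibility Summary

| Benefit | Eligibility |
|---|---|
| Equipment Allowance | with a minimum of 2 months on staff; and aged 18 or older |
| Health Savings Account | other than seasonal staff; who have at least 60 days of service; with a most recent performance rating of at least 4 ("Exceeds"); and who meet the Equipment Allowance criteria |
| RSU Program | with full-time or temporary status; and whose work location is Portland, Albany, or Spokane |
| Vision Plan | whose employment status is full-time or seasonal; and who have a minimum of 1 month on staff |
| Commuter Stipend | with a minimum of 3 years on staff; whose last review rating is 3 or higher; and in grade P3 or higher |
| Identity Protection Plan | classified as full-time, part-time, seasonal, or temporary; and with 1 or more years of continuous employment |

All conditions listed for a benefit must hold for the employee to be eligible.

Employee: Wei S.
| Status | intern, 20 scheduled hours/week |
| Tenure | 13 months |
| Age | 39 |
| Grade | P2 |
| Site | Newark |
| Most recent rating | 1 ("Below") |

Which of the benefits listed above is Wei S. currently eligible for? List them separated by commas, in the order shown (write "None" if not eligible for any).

Equipment Allowance — service 13 months ≥ 2 months ✓; age 39 ≥ 18 ✓ → eligible.
Health Savings Account — status intern ✓ (not excluded); service 13 months ≥ 60 days ✓; rating 1 < 4 ✗ → not eligible.
RSU Program — status intern ✗ (requires full-time or temporary) → not eligible.
Vision Plan — status intern ✗ (requires full-time or seasonal) → not eligible.
Commuter Stipend — service 13 months < 3 years (≈1095 days) ✗ → not eligible.
Identity Protection Plan — status intern ✗ (requires full-time, part-time, seasonal, or temporary) → not eligible.

Equipment Allowance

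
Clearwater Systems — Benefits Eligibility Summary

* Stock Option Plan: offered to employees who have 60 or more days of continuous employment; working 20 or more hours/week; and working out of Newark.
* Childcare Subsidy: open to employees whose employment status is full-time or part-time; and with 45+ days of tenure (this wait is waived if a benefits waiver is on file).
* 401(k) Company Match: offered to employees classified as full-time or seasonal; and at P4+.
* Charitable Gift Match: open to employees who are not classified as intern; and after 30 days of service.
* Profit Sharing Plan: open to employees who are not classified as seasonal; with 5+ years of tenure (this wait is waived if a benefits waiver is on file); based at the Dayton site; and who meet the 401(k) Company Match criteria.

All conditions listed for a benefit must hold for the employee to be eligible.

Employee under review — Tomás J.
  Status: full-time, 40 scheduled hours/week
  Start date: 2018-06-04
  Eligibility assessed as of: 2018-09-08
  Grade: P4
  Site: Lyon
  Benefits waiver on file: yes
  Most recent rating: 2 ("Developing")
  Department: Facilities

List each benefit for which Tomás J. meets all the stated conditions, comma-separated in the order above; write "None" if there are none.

Service from 2018-06-04 to 2018-09-08: 96 days.
Stock Option Plan — service 96 days ≥ 60 days ✓; 40 hrs/wk ≥ 20 ✓; site Lyon ✗ (not Newark) → not eligible.
Childcare Subsidy — status full-time ✓; benefits waiver on file ✓ → eligible.
401(k) Company Match — status full-time ✓; grade P4 ≥ P4 ✓ → eligible.
Charitable Gift Match — status full-time ✓ (not excluded); service 96 days ≥ 30 days ✓ → eligible.
Profit Sharing Plan — status full-time ✓ (not excluded); benefits waiver on file ✓; site Lyon ✗ (not Dayton) → not eligible.

Childcare Subsidy, 401(k) Company Match, Charitable Gift Match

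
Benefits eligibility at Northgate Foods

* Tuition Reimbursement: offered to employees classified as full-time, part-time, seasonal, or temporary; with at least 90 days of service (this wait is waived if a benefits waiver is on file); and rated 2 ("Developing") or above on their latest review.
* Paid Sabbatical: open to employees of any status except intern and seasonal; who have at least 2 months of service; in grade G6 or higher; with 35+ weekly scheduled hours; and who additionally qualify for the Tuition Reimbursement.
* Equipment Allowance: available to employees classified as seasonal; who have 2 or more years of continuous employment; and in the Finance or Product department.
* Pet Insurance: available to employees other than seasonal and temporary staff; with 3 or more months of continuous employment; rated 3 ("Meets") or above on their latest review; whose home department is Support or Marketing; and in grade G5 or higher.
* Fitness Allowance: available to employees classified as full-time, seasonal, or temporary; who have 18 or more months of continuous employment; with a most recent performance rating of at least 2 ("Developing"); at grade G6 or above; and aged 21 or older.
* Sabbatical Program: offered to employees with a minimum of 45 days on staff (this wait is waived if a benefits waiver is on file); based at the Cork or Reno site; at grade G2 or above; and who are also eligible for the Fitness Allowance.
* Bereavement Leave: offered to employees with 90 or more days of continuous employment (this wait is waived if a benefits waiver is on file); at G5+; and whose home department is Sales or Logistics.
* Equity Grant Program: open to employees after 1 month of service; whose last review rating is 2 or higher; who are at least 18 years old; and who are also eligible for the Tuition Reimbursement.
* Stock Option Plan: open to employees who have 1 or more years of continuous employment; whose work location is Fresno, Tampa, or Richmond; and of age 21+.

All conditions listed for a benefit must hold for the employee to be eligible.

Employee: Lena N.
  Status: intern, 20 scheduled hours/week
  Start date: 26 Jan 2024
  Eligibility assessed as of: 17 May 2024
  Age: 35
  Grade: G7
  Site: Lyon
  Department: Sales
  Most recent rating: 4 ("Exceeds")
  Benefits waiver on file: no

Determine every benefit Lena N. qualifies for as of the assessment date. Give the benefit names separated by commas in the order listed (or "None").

Service from 26 Jan 2024 to 17 May 2024: 112 days.
Tuition Reimbursement — status intern ✗ (requires full-time, part-time, seasonal, or temporary) → not eligible.
Paid Sabbatical — status intern ✗ (excluded) → not eligible.
Equipment Allowance — status intern ✗ (requires seasonal) → not eligible.
Pet Insurance — status intern ✓ (not excluded); service 112 days ≥ 3 months (≈90 days) ✓; rating 4 ≥ 3 ✓; dept Sales ✗ → not eligible.
Fitness Allowance — status intern ✗ (requires full-time, seasonal, or temporary) → not eligible.
Sabbatical Program — no waiver, service 112 days ≥ 45 days ✓; site Lyon ✗ (not Cork or Reno) → not eligible.
Bereavement Leave — no waiver, service 112 days ≥ 90 days ✓; grade G7 ≥ G5 ✓; dept Sales ✓ → eligible.
Equity Grant Program — service 112 days ≥ 1 month (≈30 days) ✓; rating 4 ≥ 2 ✓; age 35 ≥ 18 ✓; not eligible for Tuition Reimbursement ✗ → not eligible.
Stock Option Plan — service 112 days < 1 year (≈365 days) ✗ → not eligible.

Bereavement Leave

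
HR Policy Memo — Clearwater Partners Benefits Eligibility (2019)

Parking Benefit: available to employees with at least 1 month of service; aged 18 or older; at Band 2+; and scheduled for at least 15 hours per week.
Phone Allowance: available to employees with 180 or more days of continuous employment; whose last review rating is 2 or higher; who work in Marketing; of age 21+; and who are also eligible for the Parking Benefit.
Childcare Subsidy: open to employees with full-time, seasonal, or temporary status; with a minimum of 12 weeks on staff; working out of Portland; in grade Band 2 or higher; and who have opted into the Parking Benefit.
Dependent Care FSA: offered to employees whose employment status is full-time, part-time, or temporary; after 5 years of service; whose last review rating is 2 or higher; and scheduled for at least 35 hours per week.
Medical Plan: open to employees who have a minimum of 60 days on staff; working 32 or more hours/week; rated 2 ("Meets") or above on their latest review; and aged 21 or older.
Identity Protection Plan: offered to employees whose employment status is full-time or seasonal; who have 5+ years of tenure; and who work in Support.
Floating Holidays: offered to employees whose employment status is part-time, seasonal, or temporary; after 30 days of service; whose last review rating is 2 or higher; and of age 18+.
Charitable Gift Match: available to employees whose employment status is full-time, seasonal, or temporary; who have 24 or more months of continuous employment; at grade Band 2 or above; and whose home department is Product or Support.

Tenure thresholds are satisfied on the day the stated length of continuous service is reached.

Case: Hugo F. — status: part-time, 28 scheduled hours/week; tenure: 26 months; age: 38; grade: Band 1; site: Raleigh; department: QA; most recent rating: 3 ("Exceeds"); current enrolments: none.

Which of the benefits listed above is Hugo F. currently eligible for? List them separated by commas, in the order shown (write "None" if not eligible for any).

Parking Benefit — service 26 months ≥ 1 month ✓; age 38 ≥ 18 ✓; grade Band 1 < Band 2 ✗ → not eligible.
Phone Allowance — service 26 months ≥ 180 days ✓; rating 3 ≥ 2 ✓; dept QA ✗ → not eligible.
Childcare Subsidy — status part-time ✗ (requires full-time, seasonal, or temporary) → not eligible.
Dependent Care FSA — status part-time ✓; service 26 months < 5 years (≈1825 days) ✗ → not eligible.
Medical Plan — service 26 months ≥ 60 days ✓; 28 hrs/wk < 32 ✗ → not eligible.
Identity Protection Plan — status part-time ✗ (requires full-time or seasonal) → not eligible.
Floating Holidays — status part-time ✓; service 26 months ≥ 30 days ✓; rating 3 ≥ 2 ✓; age 38 ≥ 18 ✓ → eligible.
Charitable Gift Match — status part-time ✗ (requires full-time, seasonal, or temporary) → not eligible.

Floating Holidays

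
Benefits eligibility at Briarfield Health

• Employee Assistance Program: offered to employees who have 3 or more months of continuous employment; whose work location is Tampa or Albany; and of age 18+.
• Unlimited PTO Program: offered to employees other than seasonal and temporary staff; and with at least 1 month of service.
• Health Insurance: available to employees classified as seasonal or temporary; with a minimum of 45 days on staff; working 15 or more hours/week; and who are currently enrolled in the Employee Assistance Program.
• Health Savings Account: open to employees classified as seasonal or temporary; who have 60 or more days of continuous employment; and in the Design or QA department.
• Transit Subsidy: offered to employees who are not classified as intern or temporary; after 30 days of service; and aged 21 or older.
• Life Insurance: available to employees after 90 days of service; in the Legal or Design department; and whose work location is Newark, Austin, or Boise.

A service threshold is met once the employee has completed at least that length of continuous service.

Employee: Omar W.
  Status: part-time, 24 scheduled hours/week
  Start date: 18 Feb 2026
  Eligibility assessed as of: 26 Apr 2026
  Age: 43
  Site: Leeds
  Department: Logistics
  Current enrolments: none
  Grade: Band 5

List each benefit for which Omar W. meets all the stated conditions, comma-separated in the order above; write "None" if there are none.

Unlimited PTO Program, Transit Subsidy

Service from 18 Feb 2026 to 26 Apr 2026: 67 days.
Employee Assistance Program — service 67 days < 3 months (≈90 days) ✗ → not eligible.
Unlimited PTO Program — status part-time ✓ (not excluded); service 67 days ≥ 1 month (≈30 days) ✓ → eligible.
Health Insurance — status part-time ✗ (requires seasonal or temporary) → not eligible.
Health Savings Account — status part-time ✗ (requires seasonal or temporary) → not eligible.
Transit Subsidy — status part-time ✓ (not excluded); service 67 days ≥ 30 days ✓; age 43 ≥ 21 ✓ → eligible.
Life Insurance — service 67 days < 90 days ✗ → not eligible.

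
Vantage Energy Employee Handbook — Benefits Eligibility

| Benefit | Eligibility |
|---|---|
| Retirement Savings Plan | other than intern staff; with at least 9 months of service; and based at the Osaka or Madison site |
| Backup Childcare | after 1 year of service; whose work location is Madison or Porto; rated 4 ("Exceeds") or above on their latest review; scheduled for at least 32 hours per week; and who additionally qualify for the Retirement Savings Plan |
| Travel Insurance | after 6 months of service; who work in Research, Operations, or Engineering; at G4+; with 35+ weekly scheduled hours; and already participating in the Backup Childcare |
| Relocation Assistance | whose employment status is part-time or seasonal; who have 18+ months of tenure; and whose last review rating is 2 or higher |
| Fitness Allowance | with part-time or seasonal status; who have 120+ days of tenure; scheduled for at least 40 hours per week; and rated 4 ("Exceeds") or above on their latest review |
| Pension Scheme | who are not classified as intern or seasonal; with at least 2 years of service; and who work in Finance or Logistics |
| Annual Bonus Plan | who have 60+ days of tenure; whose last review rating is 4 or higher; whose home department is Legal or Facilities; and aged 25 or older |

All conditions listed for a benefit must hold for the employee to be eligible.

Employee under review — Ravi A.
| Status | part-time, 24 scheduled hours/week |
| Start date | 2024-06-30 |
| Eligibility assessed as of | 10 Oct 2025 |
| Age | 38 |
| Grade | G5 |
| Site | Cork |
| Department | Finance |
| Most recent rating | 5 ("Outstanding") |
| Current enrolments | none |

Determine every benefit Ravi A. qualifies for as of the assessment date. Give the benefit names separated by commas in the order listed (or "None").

None

Service from 2024-06-30 to 10 Oct 2025: 467 days.
Retirement Savings Plan — status part-time ✓ (not excluded); service 467 days ≥ 9 months (≈270 days) ✓; site Cork ✗ (not Osaka or Madison) → not eligible.
Backup Childcare — service 467 days ≥ 1 year (≈365 days) ✓; site Cork ✗ (not Madison or Porto) → not eligible.
Travel Insurance — service 467 days ≥ 6 months (≈180 days) ✓; dept Finance ✗ → not eligible.
Relocation Assistance — status part-time ✓; service 467 days < 18 months (≈540 days) ✗ → not eligible.
Fitness Allowance — status part-time ✓; service 467 days ≥ 120 days ✓; 24 hrs/wk < 40 ✗ → not eligible.
Pension Scheme — status part-time ✓ (not excluded); service 467 days < 2 years (≈730 days) ✗ → not eligible.
Annual Bonus Plan — service 467 days ≥ 60 days ✓; rating 5 ≥ 4 ✓; dept Finance ✗ → not eligible.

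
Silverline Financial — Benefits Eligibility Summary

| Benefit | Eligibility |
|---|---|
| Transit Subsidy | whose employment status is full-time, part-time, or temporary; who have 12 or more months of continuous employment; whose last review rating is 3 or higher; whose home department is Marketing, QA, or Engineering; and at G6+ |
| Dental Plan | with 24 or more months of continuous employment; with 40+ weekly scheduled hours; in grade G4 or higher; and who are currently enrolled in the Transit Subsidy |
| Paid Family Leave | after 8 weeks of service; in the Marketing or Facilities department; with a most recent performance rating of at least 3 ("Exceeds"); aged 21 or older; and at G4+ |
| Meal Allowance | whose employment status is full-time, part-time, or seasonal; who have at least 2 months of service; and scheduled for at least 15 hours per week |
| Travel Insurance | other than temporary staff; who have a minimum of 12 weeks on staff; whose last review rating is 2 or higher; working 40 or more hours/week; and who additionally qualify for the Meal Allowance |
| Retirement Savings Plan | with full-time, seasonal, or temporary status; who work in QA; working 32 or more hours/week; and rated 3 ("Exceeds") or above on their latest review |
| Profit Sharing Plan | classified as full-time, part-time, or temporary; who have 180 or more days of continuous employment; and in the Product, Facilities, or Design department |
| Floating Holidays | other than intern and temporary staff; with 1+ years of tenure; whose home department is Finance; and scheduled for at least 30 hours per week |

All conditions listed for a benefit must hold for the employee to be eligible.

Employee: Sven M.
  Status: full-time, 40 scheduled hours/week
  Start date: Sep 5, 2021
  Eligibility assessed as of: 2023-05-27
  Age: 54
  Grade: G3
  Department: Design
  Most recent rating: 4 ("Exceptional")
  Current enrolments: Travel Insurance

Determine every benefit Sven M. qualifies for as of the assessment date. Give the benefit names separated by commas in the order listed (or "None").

Service from Sep 5, 2021 to 2023-05-27: 629 days.
Transit Subsidy — status full-time ✓; service 629 days ≥ 12 months (≈360 days) ✓; rating 4 ≥ 3 ✓; dept Design ✗ → not eligible.
Dental Plan — service 629 days < 24 months (≈720 days) ✗ → not eligible.
Paid Family Leave — service 629 days ≥ 8 weeks (≈56 days) ✓; dept Design ✗ → not eligible.
Meal Allowance — status full-time ✓; service 629 days ≥ 2 months (≈60 days) ✓; 40 hrs/wk ≥ 15 ✓ → eligible.
Travel Insurance — status full-time ✓ (not excluded); service 629 days ≥ 12 weeks (≈84 days) ✓; rating 4 ≥ 2 ✓; 40 hrs/wk ≥ 40 ✓; eligible for Meal Allowance ✓ → eligible.
Retirement Savings Plan — status full-time ✓; dept Design ✗ → not eligible.
Profit Sharing Plan — status full-time ✓; service 629 days ≥ 180 days ✓; dept Design ✓ → eligible.
Floating Holidays — status full-time ✓ (not excluded); service 629 days ≥ 1 year (≈365 days) ✓; dept Design ✗ → not eligible.

Meal Allowance, Travel Insurance, Profit Sharing Plan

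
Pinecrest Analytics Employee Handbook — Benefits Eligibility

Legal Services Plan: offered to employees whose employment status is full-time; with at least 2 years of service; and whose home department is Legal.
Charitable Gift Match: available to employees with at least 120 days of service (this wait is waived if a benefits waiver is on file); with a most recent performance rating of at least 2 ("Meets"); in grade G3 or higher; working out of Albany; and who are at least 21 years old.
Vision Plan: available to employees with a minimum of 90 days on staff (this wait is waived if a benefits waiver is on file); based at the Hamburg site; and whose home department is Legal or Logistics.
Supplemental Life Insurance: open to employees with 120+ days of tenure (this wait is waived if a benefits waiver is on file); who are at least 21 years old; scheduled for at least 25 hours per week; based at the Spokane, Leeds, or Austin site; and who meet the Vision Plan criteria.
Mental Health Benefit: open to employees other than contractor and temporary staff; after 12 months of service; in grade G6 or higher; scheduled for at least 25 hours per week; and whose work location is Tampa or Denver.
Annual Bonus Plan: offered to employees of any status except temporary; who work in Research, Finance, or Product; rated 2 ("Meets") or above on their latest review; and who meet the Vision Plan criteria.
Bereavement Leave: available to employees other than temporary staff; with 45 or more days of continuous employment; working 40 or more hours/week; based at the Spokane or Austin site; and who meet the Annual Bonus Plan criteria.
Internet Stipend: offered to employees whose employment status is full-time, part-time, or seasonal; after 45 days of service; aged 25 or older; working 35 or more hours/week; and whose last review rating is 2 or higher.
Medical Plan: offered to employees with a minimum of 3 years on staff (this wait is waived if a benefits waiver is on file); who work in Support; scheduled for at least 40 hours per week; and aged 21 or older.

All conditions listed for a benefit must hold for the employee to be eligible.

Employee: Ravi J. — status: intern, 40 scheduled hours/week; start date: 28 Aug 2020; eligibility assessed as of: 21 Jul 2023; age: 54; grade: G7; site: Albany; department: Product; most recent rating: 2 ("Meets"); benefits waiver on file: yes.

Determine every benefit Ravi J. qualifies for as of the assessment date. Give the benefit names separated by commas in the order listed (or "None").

Service from 28 Aug 2020 to 21 Jul 2023: 1057 days.
Legal Services Plan — status intern ✗ (requires full-time) → not eligible.
Charitable Gift Match — benefits waiver on file ✓; rating 2 ≥ 2 ✓; grade G7 ≥ G3 ✓; site Albany ✓; age 54 ≥ 21 ✓ → eligible.
Vision Plan — benefits waiver on file ✓; site Albany ✗ (not Hamburg) → not eligible.
Supplemental Life Insurance — benefits waiver on file ✓; age 54 ≥ 21 ✓; 40 hrs/wk ≥ 25 ✓; site Albany ✗ (not Spokane, Leeds, or Austin) → not eligible.
Mental Health Benefit — status intern ✓ (not excluded); service 1057 days ≥ 12 months (≈360 days) ✓; grade G7 ≥ G6 ✓; 40 hrs/wk ≥ 25 ✓; site Albany ✗ (not Tampa or Denver) → not eligible.
Annual Bonus Plan — status intern ✓ (not excluded); dept Product ✓; rating 2 ≥ 2 ✓; not eligible for Vision Plan ✗ → not eligible.
Bereavement Leave — status intern ✓ (not excluded); service 1057 days ≥ 45 days ✓; 40 hrs/wk ≥ 40 ✓; site Albany ✗ (not Spokane or Austin) → not eligible.
Internet Stipend — status intern ✗ (requires full-time, part-time, or seasonal) → not eligible.
Medical Plan — benefits waiver on file ✓; dept Product ✗ → not eligible.

Charitable Gift Match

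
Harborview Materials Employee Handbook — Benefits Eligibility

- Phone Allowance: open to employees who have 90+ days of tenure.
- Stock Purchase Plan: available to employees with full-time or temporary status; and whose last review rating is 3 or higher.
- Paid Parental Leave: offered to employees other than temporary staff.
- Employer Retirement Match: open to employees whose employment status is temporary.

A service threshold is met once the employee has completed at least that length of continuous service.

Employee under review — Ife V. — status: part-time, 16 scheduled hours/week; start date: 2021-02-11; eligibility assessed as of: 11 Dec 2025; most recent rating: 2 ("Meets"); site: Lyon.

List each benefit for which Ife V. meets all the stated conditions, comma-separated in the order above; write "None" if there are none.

Phone Allowance, Paid Parental Leave

Service from 2021-02-11 to 11 Dec 2025: 1764 days.
Phone Allowance — service 1764 days ≥ 90 days ✓ → eligible.
Stock Purchase Plan — status part-time ✗ (requires full-time or temporary) → not eligible.
Paid Parental Leave — status part-time ✓ (not excluded) → eligible.
Employer Retirement Match — status part-time ✗ (requires temporary) → not eligible.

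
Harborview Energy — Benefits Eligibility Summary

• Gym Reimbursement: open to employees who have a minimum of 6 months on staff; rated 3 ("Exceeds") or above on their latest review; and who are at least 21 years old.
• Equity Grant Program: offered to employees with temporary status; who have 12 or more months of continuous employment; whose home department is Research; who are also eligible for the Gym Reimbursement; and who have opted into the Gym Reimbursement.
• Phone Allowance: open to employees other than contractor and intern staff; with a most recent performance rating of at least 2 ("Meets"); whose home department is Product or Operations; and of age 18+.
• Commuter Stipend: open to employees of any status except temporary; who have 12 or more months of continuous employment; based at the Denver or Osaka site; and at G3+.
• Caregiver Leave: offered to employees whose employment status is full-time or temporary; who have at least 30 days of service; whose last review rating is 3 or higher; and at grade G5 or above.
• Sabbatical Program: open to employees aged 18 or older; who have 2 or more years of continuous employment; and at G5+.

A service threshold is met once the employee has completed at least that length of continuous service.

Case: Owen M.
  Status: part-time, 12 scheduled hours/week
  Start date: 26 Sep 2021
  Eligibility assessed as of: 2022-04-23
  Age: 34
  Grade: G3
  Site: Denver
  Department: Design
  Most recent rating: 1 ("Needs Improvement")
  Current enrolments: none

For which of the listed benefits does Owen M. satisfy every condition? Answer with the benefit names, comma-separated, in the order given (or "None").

Service from 26 Sep 2021 to 2022-04-23: 209 days.
Gym Reimbursement — service 209 days ≥ 6 months (≈180 days) ✓; rating 1 < 3 ✗ → not eligible.
Equity Grant Program — status part-time ✗ (requires temporary) → not eligible.
Phone Allowance — status part-time ✓ (not excluded); rating 1 < 2 ✗ → not eligible.
Commuter Stipend — status part-time ✓ (not excluded); service 209 days < 12 months (≈360 days) ✗ → not eligible.
Caregiver Leave — status part-time ✗ (requires full-time or temporary) → not eligible.
Sabbatical Program — age 34 ≥ 18 ✓; service 209 days < 2 years (≈730 days) ✗ → not eligible.

None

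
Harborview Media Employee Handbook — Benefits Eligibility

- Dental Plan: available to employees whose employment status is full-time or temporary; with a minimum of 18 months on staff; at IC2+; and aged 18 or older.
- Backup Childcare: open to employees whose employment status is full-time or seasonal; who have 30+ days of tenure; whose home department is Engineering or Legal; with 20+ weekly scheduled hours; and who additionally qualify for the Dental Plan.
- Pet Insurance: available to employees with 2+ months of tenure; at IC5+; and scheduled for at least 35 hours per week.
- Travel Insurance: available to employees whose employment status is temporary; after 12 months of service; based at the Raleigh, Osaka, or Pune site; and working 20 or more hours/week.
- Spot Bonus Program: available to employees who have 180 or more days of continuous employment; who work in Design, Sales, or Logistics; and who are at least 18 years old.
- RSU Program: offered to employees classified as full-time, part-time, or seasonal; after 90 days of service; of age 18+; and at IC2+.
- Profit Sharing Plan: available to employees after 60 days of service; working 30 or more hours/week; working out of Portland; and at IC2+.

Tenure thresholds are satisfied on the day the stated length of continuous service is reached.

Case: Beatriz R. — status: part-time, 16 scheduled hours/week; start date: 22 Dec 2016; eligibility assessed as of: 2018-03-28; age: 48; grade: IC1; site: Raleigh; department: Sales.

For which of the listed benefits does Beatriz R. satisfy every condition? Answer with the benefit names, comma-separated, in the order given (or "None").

Spot Bonus Program

Service from 22 Dec 2016 to 2018-03-28: 461 days.
Dental Plan — status part-time ✗ (requires full-time or temporary) → not eligible.
Backup Childcare — status part-time ✗ (requires full-time or seasonal) → not eligible.
Pet Insurance — service 461 days ≥ 2 months (≈60 days) ✓; grade IC1 < IC5 ✗ → not eligible.
Travel Insurance — status part-time ✗ (requires temporary) → not eligible.
Spot Bonus Program — service 461 days ≥ 180 days ✓; dept Sales ✓; age 48 ≥ 18 ✓ → eligible.
RSU Program — status part-time ✓; service 461 days ≥ 90 days ✓; age 48 ≥ 18 ✓; grade IC1 < IC2 ✗ → not eligible.
Profit Sharing Plan — service 461 days ≥ 60 days ✓; 16 hrs/wk < 30 ✗ → not eligible.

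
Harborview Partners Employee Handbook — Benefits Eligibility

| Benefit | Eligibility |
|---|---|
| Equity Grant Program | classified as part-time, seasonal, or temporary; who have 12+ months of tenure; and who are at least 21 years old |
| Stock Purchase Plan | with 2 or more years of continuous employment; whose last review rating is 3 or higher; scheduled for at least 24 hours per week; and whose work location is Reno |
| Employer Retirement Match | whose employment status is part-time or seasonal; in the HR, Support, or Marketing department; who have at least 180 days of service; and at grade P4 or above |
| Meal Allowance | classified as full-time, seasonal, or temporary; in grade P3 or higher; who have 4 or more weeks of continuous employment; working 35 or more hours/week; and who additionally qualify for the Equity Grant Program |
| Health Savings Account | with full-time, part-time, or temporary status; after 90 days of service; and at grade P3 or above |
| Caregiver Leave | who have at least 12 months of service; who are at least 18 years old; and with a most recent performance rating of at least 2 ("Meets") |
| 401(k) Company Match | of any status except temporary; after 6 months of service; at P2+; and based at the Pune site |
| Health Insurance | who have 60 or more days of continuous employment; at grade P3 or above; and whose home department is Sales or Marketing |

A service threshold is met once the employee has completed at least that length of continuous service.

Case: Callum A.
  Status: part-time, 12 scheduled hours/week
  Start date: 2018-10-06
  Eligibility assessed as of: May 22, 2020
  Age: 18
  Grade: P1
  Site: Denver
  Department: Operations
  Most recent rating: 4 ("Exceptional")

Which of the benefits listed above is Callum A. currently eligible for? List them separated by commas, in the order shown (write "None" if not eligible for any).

Service from 2018-10-06 to May 22, 2020: 594 days.
Equity Grant Program — status part-time ✓; service 594 days ≥ 12 months (≈360 days) ✓; age 18 < 21 ✗ → not eligible.
Stock Purchase Plan — service 594 days < 2 years (≈730 days) ✗ → not eligible.
Employer Retirement Match — status part-time ✓; dept Operations ✗ → not eligible.
Meal Allowance — status part-time ✗ (requires full-time, seasonal, or temporary) → not eligible.
Health Savings Account — status part-time ✓; service 594 days ≥ 90 days ✓; grade P1 < P3 ✗ → not eligible.
Caregiver Leave — service 594 days ≥ 12 months (≈360 days) ✓; age 18 ≥ 18 ✓; rating 4 ≥ 2 ✓ → eligible.
401(k) Company Match — status part-time ✓ (not excluded); service 594 days ≥ 6 months (≈180 days) ✓; grade P1 < P2 ✗ → not eligible.
Health Insurance — service 594 days ≥ 60 days ✓; grade P1 < P3 ✗ → not eligible.

Caregiver Leave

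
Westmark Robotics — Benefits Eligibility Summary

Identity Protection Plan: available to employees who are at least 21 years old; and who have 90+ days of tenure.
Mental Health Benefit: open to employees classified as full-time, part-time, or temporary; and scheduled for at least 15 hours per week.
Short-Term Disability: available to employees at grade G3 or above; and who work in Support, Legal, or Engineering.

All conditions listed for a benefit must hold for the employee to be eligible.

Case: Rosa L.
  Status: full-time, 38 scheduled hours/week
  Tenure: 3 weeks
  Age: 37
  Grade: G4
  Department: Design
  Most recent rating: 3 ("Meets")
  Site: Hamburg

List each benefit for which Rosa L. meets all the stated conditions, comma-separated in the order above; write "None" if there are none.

Identity Protection Plan — age 37 ≥ 21 ✓; service 3 weeks < 90 days ✗ → not eligible.
Mental Health Benefit — status full-time ✓; 38 hrs/wk ≥ 15 ✓ → eligible.
Short-Term Disability — grade G4 ≥ G3 ✓; dept Design ✗ → not eligible.

Mental Health Benefit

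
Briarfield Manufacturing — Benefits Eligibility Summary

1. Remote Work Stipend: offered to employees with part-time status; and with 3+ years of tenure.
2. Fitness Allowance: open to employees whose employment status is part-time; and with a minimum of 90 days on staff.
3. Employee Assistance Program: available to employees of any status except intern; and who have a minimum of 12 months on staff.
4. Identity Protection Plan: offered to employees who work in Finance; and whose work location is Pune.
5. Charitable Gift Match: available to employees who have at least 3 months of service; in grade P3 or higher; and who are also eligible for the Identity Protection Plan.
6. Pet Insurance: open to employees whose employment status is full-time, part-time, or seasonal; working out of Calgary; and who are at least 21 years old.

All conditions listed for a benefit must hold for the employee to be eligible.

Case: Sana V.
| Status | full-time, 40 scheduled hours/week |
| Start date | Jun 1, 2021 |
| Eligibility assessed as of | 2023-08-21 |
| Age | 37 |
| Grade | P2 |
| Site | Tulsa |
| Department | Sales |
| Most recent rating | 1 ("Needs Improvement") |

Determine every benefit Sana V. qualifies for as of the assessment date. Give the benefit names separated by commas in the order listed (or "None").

Service from Jun 1, 2021 to 2023-08-21: 811 days.
Remote Work Stipend — status full-time ✗ (requires part-time) → not eligible.
Fitness Allowance — status full-time ✗ (requires part-time) → not eligible.
Employee Assistance Program — status full-time ✓ (not excluded); service 811 days ≥ 12 months (≈360 days) ✓ → eligible.
Identity Protection Plan — dept Sales ✗ → not eligible.
Charitable Gift Match — service 811 days ≥ 3 months (≈90 days) ✓; grade P2 < P3 ✗ → not eligible.
Pet Insurance — status full-time ✓; site Tulsa ✗ (not Calgary) → not eligible.

Employee Assistance Program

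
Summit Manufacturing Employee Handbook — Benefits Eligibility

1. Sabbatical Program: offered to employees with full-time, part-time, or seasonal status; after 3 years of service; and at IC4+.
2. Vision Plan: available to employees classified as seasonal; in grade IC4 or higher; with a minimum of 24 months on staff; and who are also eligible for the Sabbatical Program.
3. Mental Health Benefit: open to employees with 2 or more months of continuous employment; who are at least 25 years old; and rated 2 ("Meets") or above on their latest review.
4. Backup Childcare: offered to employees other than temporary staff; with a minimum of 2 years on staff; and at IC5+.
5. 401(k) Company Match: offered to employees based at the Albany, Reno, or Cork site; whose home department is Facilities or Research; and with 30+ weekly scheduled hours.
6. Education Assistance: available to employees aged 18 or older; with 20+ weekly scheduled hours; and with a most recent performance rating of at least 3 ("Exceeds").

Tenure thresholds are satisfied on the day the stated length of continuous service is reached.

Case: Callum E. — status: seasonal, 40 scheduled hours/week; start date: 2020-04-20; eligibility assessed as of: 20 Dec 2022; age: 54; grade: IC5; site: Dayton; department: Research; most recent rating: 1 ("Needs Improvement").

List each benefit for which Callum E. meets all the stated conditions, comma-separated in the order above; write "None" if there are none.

Service from 2020-04-20 to 20 Dec 2022: 974 days.
Sabbatical Program — status seasonal ✓; service 974 days < 3 years (≈1095 days) ✗ → not eligible.
Vision Plan — status seasonal ✓; grade IC5 ≥ IC4 ✓; service 974 days ≥ 24 months (≈720 days) ✓; not eligible for Sabbatical Program ✗ → not eligible.
Mental Health Benefit — service 974 days ≥ 2 months (≈60 days) ✓; age 54 ≥ 25 ✓; rating 1 < 2 ✗ → not eligible.
Backup Childcare — status seasonal ✓ (not excluded); service 974 days ≥ 2 years (≈730 days) ✓; grade IC5 ≥ IC5 ✓ → eligible.
401(k) Company Match — site Dayton ✗ (not Albany, Reno, or Cork) → not eligible.
Education Assistance — age 54 ≥ 18 ✓; 40 hrs/wk ≥ 20 ✓; rating 1 < 3 ✗ → not eligible.

Backup Childcare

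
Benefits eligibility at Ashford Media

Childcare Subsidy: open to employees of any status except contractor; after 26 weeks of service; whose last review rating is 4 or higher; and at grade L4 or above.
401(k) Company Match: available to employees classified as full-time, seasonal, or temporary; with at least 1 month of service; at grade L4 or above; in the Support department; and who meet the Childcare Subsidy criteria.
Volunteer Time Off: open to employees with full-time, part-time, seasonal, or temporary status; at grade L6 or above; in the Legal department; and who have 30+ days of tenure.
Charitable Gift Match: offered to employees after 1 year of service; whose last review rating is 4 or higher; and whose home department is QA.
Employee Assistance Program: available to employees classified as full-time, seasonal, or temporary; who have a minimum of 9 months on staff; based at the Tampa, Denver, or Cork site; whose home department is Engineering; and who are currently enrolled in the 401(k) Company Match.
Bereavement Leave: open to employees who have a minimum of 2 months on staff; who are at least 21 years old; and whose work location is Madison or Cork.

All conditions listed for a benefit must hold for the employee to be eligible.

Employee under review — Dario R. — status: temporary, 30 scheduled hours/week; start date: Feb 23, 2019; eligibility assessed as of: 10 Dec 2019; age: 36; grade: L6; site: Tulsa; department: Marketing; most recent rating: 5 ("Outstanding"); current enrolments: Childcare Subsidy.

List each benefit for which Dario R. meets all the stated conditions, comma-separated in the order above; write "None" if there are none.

Service from Feb 23, 2019 to 10 Dec 2019: 290 days.
Childcare Subsidy — status temporary ✓ (not excluded); service 290 days ≥ 26 weeks (≈182 days) ✓; rating 5 ≥ 4 ✓; grade L6 ≥ L4 ✓ → eligible.
401(k) Company Match — status temporary ✓; service 290 days ≥ 1 month (≈30 days) ✓; grade L6 ≥ L4 ✓; dept Marketing ✗ → not eligible.
Volunteer Time Off — status temporary ✓; grade L6 ≥ L6 ✓; dept Marketing ✗ → not eligible.
Charitable Gift Match — service 290 days < 1 year (≈365 days) ✗ → not eligible.
Employee Assistance Program — status temporary ✓; service 290 days ≥ 9 months (≈270 days) ✓; site Tulsa ✗ (not Tampa, Denver, or Cork) → not eligible.
Bereavement Leave — service 290 days ≥ 2 months (≈60 days) ✓; age 36 ≥ 21 ✓; site Tulsa ✗ (not Madison or Cork) → not eligible.

Childcare Subsidy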